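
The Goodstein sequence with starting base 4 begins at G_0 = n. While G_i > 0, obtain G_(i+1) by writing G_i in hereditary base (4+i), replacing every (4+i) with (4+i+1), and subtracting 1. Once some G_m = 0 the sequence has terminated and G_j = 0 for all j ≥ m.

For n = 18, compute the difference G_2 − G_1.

step 0: 18 = 4^2 + 2; sub 5 for 4: 5^2 + 2; = 27; G_1 = 27−1 = 26
step 1: 26 = 5^2 + 1; sub 6 for 5: 6^2 + 1; = 37; G_2 = 37−1 = 36

10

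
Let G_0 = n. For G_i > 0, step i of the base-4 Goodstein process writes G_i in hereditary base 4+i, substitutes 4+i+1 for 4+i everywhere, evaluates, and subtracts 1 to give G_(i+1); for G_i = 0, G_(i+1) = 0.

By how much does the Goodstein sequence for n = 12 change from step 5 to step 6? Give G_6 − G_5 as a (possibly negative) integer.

[0] 12 ≡ 3·4 (base 4). Lift 5: 15. −1: 14.
[1] 14 ≡ 2·5 + 4 (base 5). Lift 6: 16. −1: 15.
[2] 15 ≡ 2·6 + 3 (base 6). Lift 7: 17. −1: 16.
[3] 16 ≡ 2·7 + 2 (base 7). Lift 8: 18. −1: 17.
[4] 17 ≡ 2·8 + 1 (base 8). Lift 9: 19. −1: 18.
[5] 18 ≡ 2·9 (base 9). Lift 10: 20. −1: 19.

1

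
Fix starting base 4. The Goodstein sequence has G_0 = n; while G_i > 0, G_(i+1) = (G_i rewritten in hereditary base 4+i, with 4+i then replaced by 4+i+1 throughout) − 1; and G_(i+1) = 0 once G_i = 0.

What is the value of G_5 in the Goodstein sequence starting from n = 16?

36

i=0: 16 = 4^2 (b=4); 4→5: 5^2 = 25; 25−1 = 24
i=1: 24 = 4·5 + 4 (b=5); 5→6: 4·6 + 4 = 28; 28−1 = 27
i=2: 27 = 4·6 + 3 (b=6); 6→7: 4·7 + 3 = 31; 31−1 = 30
i=3: 30 = 4·7 + 2 (b=7); 7→8: 4·8 + 2 = 34; 34−1 = 33
i=4: 33 = 4·8 + 1 (b=8); 8→9: 4·9 + 1 = 37; 37−1 = 36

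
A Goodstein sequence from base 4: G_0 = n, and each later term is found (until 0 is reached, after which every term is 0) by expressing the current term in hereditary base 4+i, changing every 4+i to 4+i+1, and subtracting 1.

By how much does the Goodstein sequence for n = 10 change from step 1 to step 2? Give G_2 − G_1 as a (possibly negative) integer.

1

base 4: 10 = 2·4 + 2; at 5: 2·5 + 2 = 12; next = 11
base 5: 11 = 2·5 + 1; at 6: 2·6 + 1 = 13; next = 12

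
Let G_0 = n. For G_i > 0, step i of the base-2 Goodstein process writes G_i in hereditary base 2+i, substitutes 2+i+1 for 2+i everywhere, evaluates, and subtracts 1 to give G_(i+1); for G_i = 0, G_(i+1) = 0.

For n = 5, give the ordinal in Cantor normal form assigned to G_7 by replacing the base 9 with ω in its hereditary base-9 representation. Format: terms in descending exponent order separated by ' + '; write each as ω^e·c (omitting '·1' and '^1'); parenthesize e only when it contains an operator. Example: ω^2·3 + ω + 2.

ω^3·3 + ω^2·3 + ω·2 + 6

(0) 5|_2 = 2^2 + 1 ↦ 3^3 + 1|_3 = 28 ⇒ 27
(1) 27|_3 = 3^3 ↦ 4^4|_4 = 256 ⇒ 255
(2) 255|_4 = 3·4^3 + 3·4^2 + 3·4 + 3 ↦ 3·5^3 + 3·5^2 + 3·5 + 3|_5 = 468 ⇒ 467
(3) 467|_5 = 3·5^3 + 3·5^2 + 3·5 + 2 ↦ 3·6^3 + 3·6^2 + 3·6 + 2|_6 = 776 ⇒ 775
(4) 775|_6 = 3·6^3 + 3·6^2 + 3·6 + 1 ↦ 3·7^3 + 3·7^2 + 3·7 + 1|_7 = 1198 ⇒ 1197
(5) 1197|_7 = 3·7^3 + 3·7^2 + 3·7 ↦ 3·8^3 + 3·8^2 + 3·8|_8 = 1752 ⇒ 1751
(6) 1751|_8 = 3·8^3 + 3·8^2 + 2·8 + 7 ↦ 3·9^3 + 3·9^2 + 2·9 + 7|_9 = 2455 ⇒ 2454
(7) 2454|_9 = 3·9^3 + 3·9^2 + 2·9 + 6 ↦ 3·10^3 + 3·10^2 + 2·10 + 6|_10 = 3326 ⇒ 3325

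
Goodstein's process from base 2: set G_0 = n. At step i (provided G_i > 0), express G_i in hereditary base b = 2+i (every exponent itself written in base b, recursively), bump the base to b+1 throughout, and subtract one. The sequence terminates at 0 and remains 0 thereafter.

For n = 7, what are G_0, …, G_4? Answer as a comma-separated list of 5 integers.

7, 30, 259, 3127, 46657

7 —HB2→ 2^2 + 2 + 1 —bump→ 3^3 + 3 + 1 = 31 —(−1)→ 30
30 —HB3→ 3^3 + 3 —bump→ 4^4 + 4 = 260 —(−1)→ 259
259 —HB4→ 4^4 + 3 —bump→ 5^5 + 3 = 3128 —(−1)→ 3127
3127 —HB5→ 5^5 + 2 —bump→ 6^6 + 2 = 46658 —(−1)→ 46657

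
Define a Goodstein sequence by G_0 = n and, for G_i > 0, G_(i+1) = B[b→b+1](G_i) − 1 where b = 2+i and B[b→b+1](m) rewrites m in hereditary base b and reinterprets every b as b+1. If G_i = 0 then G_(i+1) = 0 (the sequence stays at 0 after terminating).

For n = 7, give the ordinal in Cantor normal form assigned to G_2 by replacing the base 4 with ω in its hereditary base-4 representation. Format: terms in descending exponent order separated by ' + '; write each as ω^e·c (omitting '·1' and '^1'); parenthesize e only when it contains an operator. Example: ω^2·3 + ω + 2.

step 0: 7 = 2^2 + 2 + 1; sub 3 for 2: 3^3 + 3 + 1; = 31; G_1 = 31−1 = 30
step 1: 30 = 3^3 + 3; sub 4 for 3: 4^4 + 4; = 260; G_2 = 260−1 = 259
step 2: 259 = 4^4 + 3; sub 5 for 4: 5^5 + 3; = 3128; G_3 = 3128−1 = 3127

ω^ω + 3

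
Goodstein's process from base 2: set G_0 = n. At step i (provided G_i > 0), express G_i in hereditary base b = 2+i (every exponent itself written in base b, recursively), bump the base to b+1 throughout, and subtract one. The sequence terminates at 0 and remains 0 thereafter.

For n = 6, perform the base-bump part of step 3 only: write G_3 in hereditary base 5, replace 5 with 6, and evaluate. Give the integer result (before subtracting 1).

46656

base 2: 6 = 2^2 + 2; at 3: 3^3 + 3 = 30; next = 29
base 3: 29 = 3^3 + 2; at 4: 4^4 + 2 = 258; next = 257
base 4: 257 = 4^4 + 1; at 5: 5^5 + 1 = 3126; next = 3125
base 5: 3125 = 5^5; at 6: 6^6 = 46656; next = 46655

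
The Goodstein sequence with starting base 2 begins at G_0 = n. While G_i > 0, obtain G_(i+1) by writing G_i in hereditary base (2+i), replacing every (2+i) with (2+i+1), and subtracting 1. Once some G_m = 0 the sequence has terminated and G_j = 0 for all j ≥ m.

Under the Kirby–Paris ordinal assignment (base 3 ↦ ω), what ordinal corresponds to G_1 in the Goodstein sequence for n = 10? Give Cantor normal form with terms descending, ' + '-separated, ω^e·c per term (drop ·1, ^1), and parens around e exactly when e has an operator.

G_0=10  [base 2] 2^(2 + 1) + 2  →[2↦3]→  3^(3 + 1) + 3 = 84  −1 ⇒ G_1=83
G_1=83  [base 3] 3^(3 + 1) + 2  →[3↦4]→  4^(4 + 1) + 2 = 1026  −1 ⇒ G_2=1025

ω^(ω + 1) + 2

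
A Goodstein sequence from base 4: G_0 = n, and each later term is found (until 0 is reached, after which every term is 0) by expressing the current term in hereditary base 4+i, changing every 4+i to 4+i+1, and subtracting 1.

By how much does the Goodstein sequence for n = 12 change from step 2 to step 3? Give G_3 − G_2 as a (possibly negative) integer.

i=0: 12 = 3·4 (b=4); 4→5: 3·5 = 15; 15−1 = 14
i=1: 14 = 2·5 + 4 (b=5); 5→6: 2·6 + 4 = 16; 16−1 = 15
i=2: 15 = 2·6 + 3 (b=6); 6→7: 2·7 + 3 = 17; 17−1 = 16

1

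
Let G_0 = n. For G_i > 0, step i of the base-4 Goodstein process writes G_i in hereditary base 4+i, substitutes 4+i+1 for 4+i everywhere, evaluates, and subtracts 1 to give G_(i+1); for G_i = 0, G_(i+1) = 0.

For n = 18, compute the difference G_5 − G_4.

5

i=0: 18 = 4^2 + 2 (b=4); 4→5: 5^2 + 2 = 27; 27−1 = 26
i=1: 26 = 5^2 + 1 (b=5); 5→6: 6^2 + 1 = 37; 37−1 = 36
i=2: 36 = 6^2 (b=6); 6→7: 7^2 = 49; 49−1 = 48
i=3: 48 = 6·7 + 6 (b=7); 7→8: 6·8 + 6 = 54; 54−1 = 53
i=4: 53 = 6·8 + 5 (b=8); 8→9: 6·9 + 5 = 59; 59−1 = 58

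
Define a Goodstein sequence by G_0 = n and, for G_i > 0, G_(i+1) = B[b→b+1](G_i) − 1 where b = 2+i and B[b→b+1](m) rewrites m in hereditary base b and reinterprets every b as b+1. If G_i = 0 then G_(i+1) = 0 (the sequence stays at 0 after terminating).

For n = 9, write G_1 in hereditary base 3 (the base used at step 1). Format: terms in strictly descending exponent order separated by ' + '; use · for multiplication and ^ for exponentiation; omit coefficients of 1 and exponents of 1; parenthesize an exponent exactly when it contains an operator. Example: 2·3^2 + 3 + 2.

step 0: 9 = 2^(2 + 1) + 1; sub 3 for 2: 3^(3 + 1) + 1; = 82; G_1 = 82−1 = 81
step 1: 81 = 3^(3 + 1); sub 4 for 3: 4^(4 + 1); = 1024; G_2 = 1024−1 = 1023

3^(3 + 1)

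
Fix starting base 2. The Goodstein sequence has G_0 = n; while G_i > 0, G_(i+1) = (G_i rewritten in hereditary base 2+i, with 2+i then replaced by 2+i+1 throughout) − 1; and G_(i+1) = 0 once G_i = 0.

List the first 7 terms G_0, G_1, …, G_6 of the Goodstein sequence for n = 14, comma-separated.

14, 110, 1281, 18750, 326591, 5862840, 134404971

step 0: 14 = 2^(2 + 1) + 2^2 + 2; sub 3 for 2: 3^(3 + 1) + 3^3 + 3; = 111; G_1 = 111−1 = 110
step 1: 110 = 3^(3 + 1) + 3^3 + 2; sub 4 for 3: 4^(4 + 1) + 4^4 + 2; = 1282; G_2 = 1282−1 = 1281
step 2: 1281 = 4^(4 + 1) + 4^4 + 1; sub 5 for 4: 5^(5 + 1) + 5^5 + 1; = 18751; G_3 = 18751−1 = 18750
step 3: 18750 = 5^(5 + 1) + 5^5; sub 6 for 5: 6^(6 + 1) + 6^6; = 326592; G_4 = 326592−1 = 326591
step 4: 326591 = 6^(6 + 1) + 5·6^5 + 5·6^4 + 5·6^3 + 5·6^2 + 5·6 + 5; sub 7 for 6: 7^(7 + 1) + 5·7^5 + 5·7^4 + 5·7^3 + 5·7^2 + 5·7 + 5; = 5862841; G_5 = 5862841−1 = 5862840
step 5: 5862840 = 7^(7 + 1) + 5·7^5 + 5·7^4 + 5·7^3 + 5·7^2 + 5·7 + 4; sub 8 for 7: 8^(8 + 1) + 5·8^5 + 5·8^4 + 5·8^3 + 5·8^2 + 5·8 + 4; = 134404972; G_6 = 134404972−1 = 134404971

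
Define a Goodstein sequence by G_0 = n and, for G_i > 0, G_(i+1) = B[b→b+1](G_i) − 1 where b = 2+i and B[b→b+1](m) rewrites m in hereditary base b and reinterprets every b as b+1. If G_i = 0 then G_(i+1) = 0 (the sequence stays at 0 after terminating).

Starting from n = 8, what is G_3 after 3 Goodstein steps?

6310

base 2: 8 = 2^(2 + 1); at 3: 3^(3 + 1) = 81; next = 80
base 3: 80 = 2·3^3 + 2·3^2 + 2·3 + 2; at 4: 2·4^4 + 2·4^2 + 2·4 + 2 = 554; next = 553
base 4: 553 = 2·4^4 + 2·4^2 + 2·4 + 1; at 5: 2·5^5 + 2·5^2 + 2·5 + 1 = 6311; next = 6310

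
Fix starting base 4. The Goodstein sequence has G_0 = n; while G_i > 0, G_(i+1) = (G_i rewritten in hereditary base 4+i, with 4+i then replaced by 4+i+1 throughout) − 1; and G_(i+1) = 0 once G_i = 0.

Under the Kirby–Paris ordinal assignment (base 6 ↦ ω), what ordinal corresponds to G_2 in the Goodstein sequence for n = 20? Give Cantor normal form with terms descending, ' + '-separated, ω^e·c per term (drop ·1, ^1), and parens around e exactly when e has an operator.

base 4: 20 = 4^2 + 4; at 5: 5^2 + 5 = 30; next = 29
base 5: 29 = 5^2 + 4; at 6: 6^2 + 4 = 40; next = 39

ω^2 + 3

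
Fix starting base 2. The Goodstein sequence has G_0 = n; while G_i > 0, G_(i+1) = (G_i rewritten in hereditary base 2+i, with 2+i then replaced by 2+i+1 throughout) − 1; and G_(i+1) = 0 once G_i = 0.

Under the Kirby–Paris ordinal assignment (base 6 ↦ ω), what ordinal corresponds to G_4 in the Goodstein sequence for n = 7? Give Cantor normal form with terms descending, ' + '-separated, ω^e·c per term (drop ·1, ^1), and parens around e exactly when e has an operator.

ω^ω + 1

G_0=7  [base 2] 2^2 + 2 + 1  →[2↦3]→  3^3 + 3 + 1 = 31  −1 ⇒ G_1=30
G_1=30  [base 3] 3^3 + 3  →[3↦4]→  4^4 + 4 = 260  −1 ⇒ G_2=259
G_2=259  [base 4] 4^4 + 3  →[4↦5]→  5^5 + 3 = 3128  −1 ⇒ G_3=3127
G_3=3127  [base 5] 5^5 + 2  →[5↦6]→  6^6 + 2 = 46658  −1 ⇒ G_4=46657
G_4=46657  [base 6] 6^6 + 1  →[6↦7]→  7^7 + 1 = 823544  −1 ⇒ G_5=823543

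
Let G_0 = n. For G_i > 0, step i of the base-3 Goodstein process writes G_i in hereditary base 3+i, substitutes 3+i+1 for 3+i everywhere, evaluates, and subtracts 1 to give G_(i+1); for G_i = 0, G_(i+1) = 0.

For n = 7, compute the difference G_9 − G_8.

-1

[0] 7 ≡ 2·3 + 1 (base 3). Lift 4: 9. −1: 8.
[1] 8 ≡ 2·4 (base 4). Lift 5: 10. −1: 9.
[2] 9 ≡ 5 + 4 (base 5). Lift 6: 10. −1: 9.
[3] 9 ≡ 6 + 3 (base 6). Lift 7: 10. −1: 9.
[4] 9 ≡ 7 + 2 (base 7). Lift 8: 10. −1: 9.
[5] 9 ≡ 8 + 1 (base 8). Lift 9: 10. −1: 9.
[6] 9 ≡ 9 (base 9). Lift 10: 10. −1: 9.
[7] 9 ≡ 9 (base 10). Lift 11: 9. −1: 8.
[8] 8 ≡ 8 (base 11). Lift 12: 8. −1: 7.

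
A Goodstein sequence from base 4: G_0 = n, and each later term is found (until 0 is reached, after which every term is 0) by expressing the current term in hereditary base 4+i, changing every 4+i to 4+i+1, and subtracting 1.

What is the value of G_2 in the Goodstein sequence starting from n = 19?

37

i=0: 19 = 4^2 + 3 (b=4); 4→5: 5^2 + 3 = 28; 28−1 = 27
i=1: 27 = 5^2 + 2 (b=5); 5→6: 6^2 + 2 = 38; 38−1 = 37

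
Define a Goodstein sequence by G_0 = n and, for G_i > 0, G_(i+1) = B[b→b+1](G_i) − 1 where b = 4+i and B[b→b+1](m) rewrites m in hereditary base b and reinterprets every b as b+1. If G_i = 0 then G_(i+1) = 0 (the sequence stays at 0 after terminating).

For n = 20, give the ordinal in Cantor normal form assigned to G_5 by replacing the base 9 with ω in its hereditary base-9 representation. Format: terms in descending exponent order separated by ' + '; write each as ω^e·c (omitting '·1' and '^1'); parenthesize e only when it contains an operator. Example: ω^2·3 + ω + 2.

ω^2

(0) 20|_4 = 4^2 + 4 ↦ 5^2 + 5|_5 = 30 ⇒ 29
(1) 29|_5 = 5^2 + 4 ↦ 6^2 + 4|_6 = 40 ⇒ 39
(2) 39|_6 = 6^2 + 3 ↦ 7^2 + 3|_7 = 52 ⇒ 51
(3) 51|_7 = 7^2 + 2 ↦ 8^2 + 2|_8 = 66 ⇒ 65
(4) 65|_8 = 8^2 + 1 ↦ 9^2 + 1|_9 = 82 ⇒ 81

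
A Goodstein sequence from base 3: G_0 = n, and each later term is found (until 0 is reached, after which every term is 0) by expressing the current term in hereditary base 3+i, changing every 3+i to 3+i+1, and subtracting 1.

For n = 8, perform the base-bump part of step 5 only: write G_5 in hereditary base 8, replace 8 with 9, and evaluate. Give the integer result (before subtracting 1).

G_0 = 8. HB_3(8) = 2·3 + 2. Bump = 10. G_1 = 9.
G_1 = 9. HB_4(9) = 2·4 + 1. Bump = 11. G_2 = 10.
G_2 = 10. HB_5(10) = 2·5. Bump = 12. G_3 = 11.
G_3 = 11. HB_6(11) = 6 + 5. Bump = 12. G_4 = 11.
G_4 = 11. HB_7(11) = 7 + 4. Bump = 12. G_5 = 11.
G_5 = 11. HB_8(11) = 8 + 3. Bump = 12. G_6 = 11.

12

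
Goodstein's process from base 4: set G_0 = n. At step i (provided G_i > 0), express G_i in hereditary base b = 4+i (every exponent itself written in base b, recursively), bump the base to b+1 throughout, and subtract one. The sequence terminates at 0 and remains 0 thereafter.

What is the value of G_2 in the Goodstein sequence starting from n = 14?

18

[0] 14 ≡ 3·4 + 2 (base 4). Lift 5: 17. −1: 16.
[1] 16 ≡ 3·5 + 1 (base 5). Lift 6: 19. −1: 18.
[2] 18 ≡ 3·6 (base 6). Lift 7: 21. −1: 20.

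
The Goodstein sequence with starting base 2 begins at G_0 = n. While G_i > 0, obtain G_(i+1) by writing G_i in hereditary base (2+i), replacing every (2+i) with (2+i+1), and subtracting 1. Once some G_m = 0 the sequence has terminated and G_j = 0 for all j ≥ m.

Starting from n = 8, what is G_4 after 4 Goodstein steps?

93395

(0) 8|_2 = 2^(2 + 1) ↦ 3^(3 + 1)|_3 = 81 ⇒ 80
(1) 80|_3 = 2·3^3 + 2·3^2 + 2·3 + 2 ↦ 2·4^4 + 2·4^2 + 2·4 + 2|_4 = 554 ⇒ 553
(2) 553|_4 = 2·4^4 + 2·4^2 + 2·4 + 1 ↦ 2·5^5 + 2·5^2 + 2·5 + 1|_5 = 6311 ⇒ 6310
(3) 6310|_5 = 2·5^5 + 2·5^2 + 2·5 ↦ 2·6^6 + 2·6^2 + 2·6|_6 = 93396 ⇒ 93395
(4) 93395|_6 = 2·6^6 + 2·6^2 + 6 + 5 ↦ 2·7^7 + 2·7^2 + 7 + 5|_7 = 1647196 ⇒ 1647195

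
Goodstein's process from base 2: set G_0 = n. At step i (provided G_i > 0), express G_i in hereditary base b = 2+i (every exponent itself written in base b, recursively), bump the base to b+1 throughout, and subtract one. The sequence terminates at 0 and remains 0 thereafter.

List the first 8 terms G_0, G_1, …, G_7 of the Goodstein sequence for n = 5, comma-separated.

5, 27, 255, 467, 775, 1197, 1751, 2454

step 0: 5 = 2^2 + 1; sub 3 for 2: 3^3 + 1; = 28; G_1 = 28−1 = 27
step 1: 27 = 3^3; sub 4 for 3: 4^4; = 256; G_2 = 256−1 = 255
step 2: 255 = 3·4^3 + 3·4^2 + 3·4 + 3; sub 5 for 4: 3·5^3 + 3·5^2 + 3·5 + 3; = 468; G_3 = 468−1 = 467
step 3: 467 = 3·5^3 + 3·5^2 + 3·5 + 2; sub 6 for 5: 3·6^3 + 3·6^2 + 3·6 + 2; = 776; G_4 = 776−1 = 775
step 4: 775 = 3·6^3 + 3·6^2 + 3·6 + 1; sub 7 for 6: 3·7^3 + 3·7^2 + 3·7 + 1; = 1198; G_5 = 1198−1 = 1197
step 5: 1197 = 3·7^3 + 3·7^2 + 3·7; sub 8 for 7: 3·8^3 + 3·8^2 + 3·8; = 1752; G_6 = 1752−1 = 1751
step 6: 1751 = 3·8^3 + 3·8^2 + 2·8 + 7; sub 9 for 8: 3·9^3 + 3·9^2 + 2·9 + 7; = 2455; G_7 = 2455−1 = 2454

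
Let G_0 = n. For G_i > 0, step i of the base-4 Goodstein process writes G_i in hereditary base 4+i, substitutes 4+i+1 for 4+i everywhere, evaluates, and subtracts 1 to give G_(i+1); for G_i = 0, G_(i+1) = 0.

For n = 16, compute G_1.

24

base 4: 16 = 4^2; at 5: 5^2 = 25; next = 24
base 5: 24 = 4·5 + 4; at 6: 4·6 + 4 = 28; next = 27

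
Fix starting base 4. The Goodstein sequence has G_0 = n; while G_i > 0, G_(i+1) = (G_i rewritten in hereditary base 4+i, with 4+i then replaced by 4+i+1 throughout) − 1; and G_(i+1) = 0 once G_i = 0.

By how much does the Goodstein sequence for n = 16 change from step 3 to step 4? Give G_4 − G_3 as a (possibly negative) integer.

G_0 = 16. HB_4(16) = 4^2. Bump = 25. G_1 = 24.
G_1 = 24. HB_5(24) = 4·5 + 4. Bump = 28. G_2 = 27.
G_2 = 27. HB_6(27) = 4·6 + 3. Bump = 31. G_3 = 30.
G_3 = 30. HB_7(30) = 4·7 + 2. Bump = 34. G_4 = 33.

3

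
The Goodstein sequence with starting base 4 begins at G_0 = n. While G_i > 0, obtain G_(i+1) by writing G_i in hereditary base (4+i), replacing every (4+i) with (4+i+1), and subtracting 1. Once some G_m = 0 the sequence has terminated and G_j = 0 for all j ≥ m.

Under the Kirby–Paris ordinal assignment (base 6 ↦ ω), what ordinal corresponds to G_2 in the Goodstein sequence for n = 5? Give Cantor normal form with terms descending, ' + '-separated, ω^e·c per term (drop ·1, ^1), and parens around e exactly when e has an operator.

5

5 —HB4→ 4 + 1 —bump→ 5 + 1 = 6 —(−1)→ 5
5 —HB5→ 5 —bump→ 6 = 6 —(−1)→ 5
5 —HB6→ 5 —bump→ 5 = 5 —(−1)→ 4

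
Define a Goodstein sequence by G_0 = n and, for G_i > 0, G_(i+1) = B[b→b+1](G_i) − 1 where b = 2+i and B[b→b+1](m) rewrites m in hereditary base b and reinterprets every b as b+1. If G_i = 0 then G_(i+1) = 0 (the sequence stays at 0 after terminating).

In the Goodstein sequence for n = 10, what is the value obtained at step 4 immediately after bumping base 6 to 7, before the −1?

i=0: 10 = 2^(2 + 1) + 2 (b=2); 2→3: 3^(3 + 1) + 3 = 84; 84−1 = 83
i=1: 83 = 3^(3 + 1) + 2 (b=3); 3→4: 4^(4 + 1) + 2 = 1026; 1026−1 = 1025
i=2: 1025 = 4^(4 + 1) + 1 (b=4); 4→5: 5^(5 + 1) + 1 = 15626; 15626−1 = 15625
i=3: 15625 = 5^(5 + 1) (b=5); 5→6: 6^(6 + 1) = 279936; 279936−1 = 279935
i=4: 279935 = 5·6^6 + 5·6^5 + 5·6^4 + 5·6^3 + 5·6^2 + 5·6 + 5 (b=6); 6→7: 5·7^7 + 5·7^5 + 5·7^4 + 5·7^3 + 5·7^2 + 5·7 + 5 = 4215755; 4215755−1 = 4215754

4215755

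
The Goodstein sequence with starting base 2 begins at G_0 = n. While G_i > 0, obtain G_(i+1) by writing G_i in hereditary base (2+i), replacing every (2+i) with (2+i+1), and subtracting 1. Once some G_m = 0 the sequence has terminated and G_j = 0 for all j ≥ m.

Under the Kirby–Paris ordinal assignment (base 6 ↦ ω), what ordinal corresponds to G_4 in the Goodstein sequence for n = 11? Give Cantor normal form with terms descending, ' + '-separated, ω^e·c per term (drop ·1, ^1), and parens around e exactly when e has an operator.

(0) 11|_2 = 2^(2 + 1) + 2 + 1 ↦ 3^(3 + 1) + 3 + 1|_3 = 85 ⇒ 84
(1) 84|_3 = 3^(3 + 1) + 3 ↦ 4^(4 + 1) + 4|_4 = 1028 ⇒ 1027
(2) 1027|_4 = 4^(4 + 1) + 3 ↦ 5^(5 + 1) + 3|_5 = 15628 ⇒ 15627
(3) 15627|_5 = 5^(5 + 1) + 2 ↦ 6^(6 + 1) + 2|_6 = 279938 ⇒ 279937
(4) 279937|_6 = 6^(6 + 1) + 1 ↦ 7^(7 + 1) + 1|_7 = 5764802 ⇒ 5764801

ω^(ω + 1) + 1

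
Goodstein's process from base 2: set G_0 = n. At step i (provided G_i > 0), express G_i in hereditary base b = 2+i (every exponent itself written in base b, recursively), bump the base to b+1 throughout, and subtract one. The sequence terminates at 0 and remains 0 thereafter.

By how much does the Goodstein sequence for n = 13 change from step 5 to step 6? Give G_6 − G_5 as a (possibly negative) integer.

i=0: 13 = 2^(2 + 1) + 2^2 + 1 (b=2); 2→3: 3^(3 + 1) + 3^3 + 1 = 109; 109−1 = 108
i=1: 108 = 3^(3 + 1) + 3^3 (b=3); 3→4: 4^(4 + 1) + 4^4 = 1280; 1280−1 = 1279
i=2: 1279 = 4^(4 + 1) + 3·4^3 + 3·4^2 + 3·4 + 3 (b=4); 4→5: 5^(5 + 1) + 3·5^3 + 3·5^2 + 3·5 + 3 = 16093; 16093−1 = 16092
i=3: 16092 = 5^(5 + 1) + 3·5^3 + 3·5^2 + 3·5 + 2 (b=5); 5→6: 6^(6 + 1) + 3·6^3 + 3·6^2 + 3·6 + 2 = 280712; 280712−1 = 280711
i=4: 280711 = 6^(6 + 1) + 3·6^3 + 3·6^2 + 3·6 + 1 (b=6); 6→7: 7^(7 + 1) + 3·7^3 + 3·7^2 + 3·7 + 1 = 5765999; 5765999−1 = 5765998
i=5: 5765998 = 7^(7 + 1) + 3·7^3 + 3·7^2 + 3·7 (b=7); 7→8: 8^(8 + 1) + 3·8^3 + 3·8^2 + 3·8 = 134219480; 134219480−1 = 134219479

128453481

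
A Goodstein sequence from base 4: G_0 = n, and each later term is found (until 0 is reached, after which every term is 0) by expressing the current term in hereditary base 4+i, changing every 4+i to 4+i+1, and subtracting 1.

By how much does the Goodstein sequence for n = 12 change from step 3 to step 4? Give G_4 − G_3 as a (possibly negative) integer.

1

G_0 = 12. HB_4(12) = 3·4. Bump = 15. G_1 = 14.
G_1 = 14. HB_5(14) = 2·5 + 4. Bump = 16. G_2 = 15.
G_2 = 15. HB_6(15) = 2·6 + 3. Bump = 17. G_3 = 16.
G_3 = 16. HB_7(16) = 2·7 + 2. Bump = 18. G_4 = 17.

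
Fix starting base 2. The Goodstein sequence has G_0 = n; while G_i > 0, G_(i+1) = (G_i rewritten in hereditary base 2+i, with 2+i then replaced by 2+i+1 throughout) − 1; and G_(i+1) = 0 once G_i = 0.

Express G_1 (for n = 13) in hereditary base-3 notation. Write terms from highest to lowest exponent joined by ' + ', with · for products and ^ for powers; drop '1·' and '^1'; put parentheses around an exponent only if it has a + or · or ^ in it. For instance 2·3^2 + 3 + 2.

3^(3 + 1) + 3^3

[0] 13 ≡ 2^(2 + 1) + 2^2 + 1 (base 2). Lift 3: 109. −1: 108.
[1] 108 ≡ 3^(3 + 1) + 3^3 (base 3). Lift 4: 1280. −1: 1279.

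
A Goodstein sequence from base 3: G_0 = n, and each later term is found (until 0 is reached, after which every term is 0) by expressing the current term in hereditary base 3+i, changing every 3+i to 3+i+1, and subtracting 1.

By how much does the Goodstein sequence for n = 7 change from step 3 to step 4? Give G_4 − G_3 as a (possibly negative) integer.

i=0: 7 = 2·3 + 1 (b=3); 3→4: 2·4 + 1 = 9; 9−1 = 8
i=1: 8 = 2·4 (b=4); 4→5: 2·5 = 10; 10−1 = 9
i=2: 9 = 5 + 4 (b=5); 5→6: 6 + 4 = 10; 10−1 = 9
i=3: 9 = 6 + 3 (b=6); 6→7: 7 + 3 = 10; 10−1 = 9

0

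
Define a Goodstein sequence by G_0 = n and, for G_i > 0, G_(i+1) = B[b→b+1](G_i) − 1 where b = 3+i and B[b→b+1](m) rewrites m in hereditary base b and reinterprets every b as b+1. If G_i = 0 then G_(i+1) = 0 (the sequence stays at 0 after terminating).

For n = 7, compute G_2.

G_0=7  [base 3] 2·3 + 1  →[3↦4]→  2·4 + 1 = 9  −1 ⇒ G_1=8
G_1=8  [base 4] 2·4  →[4↦5]→  2·5 = 10  −1 ⇒ G_2=9
G_2=9  [base 5] 5 + 4  →[5↦6]→  6 + 4 = 10  −1 ⇒ G_3=9

9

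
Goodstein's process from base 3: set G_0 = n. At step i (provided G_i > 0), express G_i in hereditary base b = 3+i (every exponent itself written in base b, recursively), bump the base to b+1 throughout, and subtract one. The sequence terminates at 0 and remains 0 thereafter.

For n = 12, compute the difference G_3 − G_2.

step 0: 12 = 3^2 + 3; sub 4 for 3: 4^2 + 4; = 20; G_1 = 20−1 = 19
step 1: 19 = 4^2 + 3; sub 5 for 4: 5^2 + 3; = 28; G_2 = 28−1 = 27
step 2: 27 = 5^2 + 2; sub 6 for 5: 6^2 + 2; = 38; G_3 = 38−1 = 37

10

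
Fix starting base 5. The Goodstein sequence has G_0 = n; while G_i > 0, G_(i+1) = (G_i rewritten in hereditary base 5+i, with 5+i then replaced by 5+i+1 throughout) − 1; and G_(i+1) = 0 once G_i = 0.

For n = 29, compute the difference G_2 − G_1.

12

29 —HB5→ 5^2 + 4 —bump→ 6^2 + 4 = 40 —(−1)→ 39
39 —HB6→ 6^2 + 3 —bump→ 7^2 + 3 = 52 —(−1)→ 51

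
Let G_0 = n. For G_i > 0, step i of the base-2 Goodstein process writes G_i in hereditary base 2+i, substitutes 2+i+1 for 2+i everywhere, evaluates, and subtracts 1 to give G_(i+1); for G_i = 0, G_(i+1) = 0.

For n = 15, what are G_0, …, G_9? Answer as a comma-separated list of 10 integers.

base 2: 15 = 2^(2 + 1) + 2^2 + 2 + 1; at 3: 3^(3 + 1) + 3^3 + 3 + 1 = 112; next = 111
base 3: 111 = 3^(3 + 1) + 3^3 + 3; at 4: 4^(4 + 1) + 4^4 + 4 = 1284; next = 1283
base 4: 1283 = 4^(4 + 1) + 4^4 + 3; at 5: 5^(5 + 1) + 5^5 + 3 = 18753; next = 18752
base 5: 18752 = 5^(5 + 1) + 5^5 + 2; at 6: 6^(6 + 1) + 6^6 + 2 = 326594; next = 326593
base 6: 326593 = 6^(6 + 1) + 6^6 + 1; at 7: 7^(7 + 1) + 7^7 + 1 = 6588345; next = 6588344
base 7: 6588344 = 7^(7 + 1) + 7^7; at 8: 8^(8 + 1) + 8^8 = 150994944; next = 150994943
base 8: 150994943 = 8^(8 + 1) + 7·8^7 + 7·8^6 + 7·8^5 + 7·8^4 + 7·8^3 + 7·8^2 + 7·8 + 7; at 9: 9^(9 + 1) + 7·9^7 + 7·9^6 + 7·9^5 + 7·9^4 + 7·9^3 + 7·9^2 + 7·9 + 7 = 3524450281; next = 3524450280
base 9: 3524450280 = 9^(9 + 1) + 7·9^7 + 7·9^6 + 7·9^5 + 7·9^4 + 7·9^3 + 7·9^2 + 7·9 + 6; at 10: 10^(10 + 1) + 7·10^7 + 7·10^6 + 7·10^5 + 7·10^4 + 7·10^3 + 7·10^2 + 7·10 + 6 = 100077777776; next = 100077777775
base 10: 100077777775 = 10^(10 + 1) + 7·10^7 + 7·10^6 + 7·10^5 + 7·10^4 + 7·10^3 + 7·10^2 + 7·10 + 5; at 11: 11^(11 + 1) + 7·11^7 + 7·11^6 + 7·11^5 + 7·11^4 + 7·11^3 + 7·11^2 + 7·11 + 5 = 3138578427935; next = 3138578427934

15, 111, 1283, 18752, 326593, 6588344, 150994943, 3524450280, 100077777775, 3138578427934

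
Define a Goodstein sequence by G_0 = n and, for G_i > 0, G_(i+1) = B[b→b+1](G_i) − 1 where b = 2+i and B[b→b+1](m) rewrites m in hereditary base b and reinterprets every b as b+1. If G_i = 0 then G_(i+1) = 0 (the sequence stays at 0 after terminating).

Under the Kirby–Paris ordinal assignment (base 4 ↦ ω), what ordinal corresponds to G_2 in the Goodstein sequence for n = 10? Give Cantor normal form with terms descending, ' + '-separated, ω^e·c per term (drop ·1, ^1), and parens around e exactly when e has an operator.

G_0=10  [base 2] 2^(2 + 1) + 2  →[2↦3]→  3^(3 + 1) + 3 = 84  −1 ⇒ G_1=83
G_1=83  [base 3] 3^(3 + 1) + 2  →[3↦4]→  4^(4 + 1) + 2 = 1026  −1 ⇒ G_2=1025
G_2=1025  [base 4] 4^(4 + 1) + 1  →[4↦5]→  5^(5 + 1) + 1 = 15626  −1 ⇒ G_3=15625

ω^(ω + 1) + 1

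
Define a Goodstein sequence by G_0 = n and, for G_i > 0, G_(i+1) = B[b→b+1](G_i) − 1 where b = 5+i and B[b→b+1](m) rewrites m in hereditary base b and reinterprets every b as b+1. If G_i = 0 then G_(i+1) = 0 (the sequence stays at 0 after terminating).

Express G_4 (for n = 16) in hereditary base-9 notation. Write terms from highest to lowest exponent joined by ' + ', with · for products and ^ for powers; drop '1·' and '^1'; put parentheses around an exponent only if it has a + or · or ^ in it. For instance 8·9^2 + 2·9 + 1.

2·9 + 4

16 —HB5→ 3·5 + 1 —bump→ 3·6 + 1 = 19 —(−1)→ 18
18 —HB6→ 3·6 —bump→ 3·7 = 21 —(−1)→ 20
20 —HB7→ 2·7 + 6 —bump→ 2·8 + 6 = 22 —(−1)→ 21
21 —HB8→ 2·8 + 5 —bump→ 2·9 + 5 = 23 —(−1)→ 22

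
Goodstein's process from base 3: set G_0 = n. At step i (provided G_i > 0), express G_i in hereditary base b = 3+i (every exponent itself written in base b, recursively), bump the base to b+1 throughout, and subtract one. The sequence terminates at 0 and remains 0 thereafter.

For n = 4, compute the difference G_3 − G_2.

-1

step 0: 4 = 3 + 1; sub 4 for 3: 4 + 1; = 5; G_1 = 5−1 = 4
step 1: 4 = 4; sub 5 for 4: 5; = 5; G_2 = 5−1 = 4
step 2: 4 = 4; sub 6 for 5: 4; = 4; G_3 = 4−1 = 3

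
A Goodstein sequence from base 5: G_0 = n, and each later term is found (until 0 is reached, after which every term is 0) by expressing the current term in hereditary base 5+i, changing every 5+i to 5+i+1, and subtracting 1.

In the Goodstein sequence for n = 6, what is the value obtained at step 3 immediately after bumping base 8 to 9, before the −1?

5

i=0: 6 = 5 + 1 (b=5); 5→6: 6 + 1 = 7; 7−1 = 6
i=1: 6 = 6 (b=6); 6→7: 7 = 7; 7−1 = 6
i=2: 6 = 6 (b=7); 7→8: 6 = 6; 6−1 = 5
i=3: 5 = 5 (b=8); 8→9: 5 = 5; 5−1 = 4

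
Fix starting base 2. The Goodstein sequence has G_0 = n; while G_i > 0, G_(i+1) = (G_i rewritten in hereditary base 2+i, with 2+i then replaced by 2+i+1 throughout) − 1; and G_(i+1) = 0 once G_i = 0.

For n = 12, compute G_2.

1065

G_0 = 12. HB_2(12) = 2^(2 + 1) + 2^2. Bump = 108. G_1 = 107.
G_1 = 107. HB_3(107) = 3^(3 + 1) + 2·3^2 + 2·3 + 2. Bump = 1066. G_2 = 1065.
G_2 = 1065. HB_4(1065) = 4^(4 + 1) + 2·4^2 + 2·4 + 1. Bump = 15686. G_3 = 15685.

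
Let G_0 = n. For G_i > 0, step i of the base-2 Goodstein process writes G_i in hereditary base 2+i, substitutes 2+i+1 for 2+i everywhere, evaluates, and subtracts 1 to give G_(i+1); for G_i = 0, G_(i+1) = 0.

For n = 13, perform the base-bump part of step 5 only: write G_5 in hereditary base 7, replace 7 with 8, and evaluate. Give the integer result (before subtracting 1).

134219480

step 0: 13 = 2^(2 + 1) + 2^2 + 1; sub 3 for 2: 3^(3 + 1) + 3^3 + 1; = 109; G_1 = 109−1 = 108
step 1: 108 = 3^(3 + 1) + 3^3; sub 4 for 3: 4^(4 + 1) + 4^4; = 1280; G_2 = 1280−1 = 1279
step 2: 1279 = 4^(4 + 1) + 3·4^3 + 3·4^2 + 3·4 + 3; sub 5 for 4: 5^(5 + 1) + 3·5^3 + 3·5^2 + 3·5 + 3; = 16093; G_3 = 16093−1 = 16092
step 3: 16092 = 5^(5 + 1) + 3·5^3 + 3·5^2 + 3·5 + 2; sub 6 for 5: 6^(6 + 1) + 3·6^3 + 3·6^2 + 3·6 + 2; = 280712; G_4 = 280712−1 = 280711
step 4: 280711 = 6^(6 + 1) + 3·6^3 + 3·6^2 + 3·6 + 1; sub 7 for 6: 7^(7 + 1) + 3·7^3 + 3·7^2 + 3·7 + 1; = 5765999; G_5 = 5765999−1 = 5765998
step 5: 5765998 = 7^(7 + 1) + 3·7^3 + 3·7^2 + 3·7; sub 8 for 7: 8^(8 + 1) + 3·8^3 + 3·8^2 + 3·8; = 134219480; G_6 = 134219480−1 = 134219479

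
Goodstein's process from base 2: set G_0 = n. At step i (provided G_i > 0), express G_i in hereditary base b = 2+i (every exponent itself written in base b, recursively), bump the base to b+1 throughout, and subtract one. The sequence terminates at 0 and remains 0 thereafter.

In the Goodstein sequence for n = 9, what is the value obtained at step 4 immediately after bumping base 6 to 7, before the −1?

2471827

G_0 = 9. HB_2(9) = 2^(2 + 1) + 1. Bump = 82. G_1 = 81.
G_1 = 81. HB_3(81) = 3^(3 + 1). Bump = 1024. G_2 = 1023.
G_2 = 1023. HB_4(1023) = 3·4^4 + 3·4^3 + 3·4^2 + 3·4 + 3. Bump = 9843. G_3 = 9842.
G_3 = 9842. HB_5(9842) = 3·5^5 + 3·5^3 + 3·5^2 + 3·5 + 2. Bump = 140744. G_4 = 140743.
G_4 = 140743. HB_6(140743) = 3·6^6 + 3·6^3 + 3·6^2 + 3·6 + 1. Bump = 2471827. G_5 = 2471826.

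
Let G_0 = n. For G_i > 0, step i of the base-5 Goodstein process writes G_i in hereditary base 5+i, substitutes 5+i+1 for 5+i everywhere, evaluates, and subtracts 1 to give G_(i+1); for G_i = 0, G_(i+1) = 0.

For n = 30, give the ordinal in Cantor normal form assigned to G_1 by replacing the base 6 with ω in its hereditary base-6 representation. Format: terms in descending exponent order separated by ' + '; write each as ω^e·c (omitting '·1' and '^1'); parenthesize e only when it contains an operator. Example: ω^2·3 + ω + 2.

30 —HB5→ 5^2 + 5 —bump→ 6^2 + 6 = 42 —(−1)→ 41
41 —HB6→ 6^2 + 5 —bump→ 7^2 + 5 = 54 —(−1)→ 53

ω^2 + 5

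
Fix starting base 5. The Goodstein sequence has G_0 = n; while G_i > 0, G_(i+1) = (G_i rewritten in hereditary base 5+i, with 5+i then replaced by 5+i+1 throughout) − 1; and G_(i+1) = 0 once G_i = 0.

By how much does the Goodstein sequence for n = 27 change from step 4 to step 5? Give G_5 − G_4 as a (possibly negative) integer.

6

base 5: 27 = 5^2 + 2; at 6: 6^2 + 2 = 38; next = 37
base 6: 37 = 6^2 + 1; at 7: 7^2 + 1 = 50; next = 49
base 7: 49 = 7^2; at 8: 8^2 = 64; next = 63
base 8: 63 = 7·8 + 7; at 9: 7·9 + 7 = 70; next = 69
base 9: 69 = 7·9 + 6; at 10: 7·10 + 6 = 76; next = 75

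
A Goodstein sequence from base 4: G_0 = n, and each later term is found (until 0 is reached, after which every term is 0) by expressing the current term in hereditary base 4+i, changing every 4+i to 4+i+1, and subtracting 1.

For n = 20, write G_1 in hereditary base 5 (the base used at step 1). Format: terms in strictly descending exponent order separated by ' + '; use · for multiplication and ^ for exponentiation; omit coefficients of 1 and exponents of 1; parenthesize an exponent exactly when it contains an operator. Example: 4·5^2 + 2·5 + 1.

5^2 + 4

20 —HB4→ 4^2 + 4 —bump→ 5^2 + 5 = 30 —(−1)→ 29
29 —HB5→ 5^2 + 4 —bump→ 6^2 + 4 = 40 —(−1)→ 39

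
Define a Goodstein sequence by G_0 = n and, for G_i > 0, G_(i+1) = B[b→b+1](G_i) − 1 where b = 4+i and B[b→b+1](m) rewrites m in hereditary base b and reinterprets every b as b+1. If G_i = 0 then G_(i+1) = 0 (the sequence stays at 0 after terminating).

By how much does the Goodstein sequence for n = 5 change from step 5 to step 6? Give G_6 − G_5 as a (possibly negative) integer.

base 4: 5 = 4 + 1; at 5: 5 + 1 = 6; next = 5
base 5: 5 = 5; at 6: 6 = 6; next = 5
base 6: 5 = 5; at 7: 5 = 5; next = 4
base 7: 4 = 4; at 8: 4 = 4; next = 3
base 8: 3 = 3; at 9: 3 = 3; next = 2
base 9: 2 = 2; at 10: 2 = 2; next = 1

-1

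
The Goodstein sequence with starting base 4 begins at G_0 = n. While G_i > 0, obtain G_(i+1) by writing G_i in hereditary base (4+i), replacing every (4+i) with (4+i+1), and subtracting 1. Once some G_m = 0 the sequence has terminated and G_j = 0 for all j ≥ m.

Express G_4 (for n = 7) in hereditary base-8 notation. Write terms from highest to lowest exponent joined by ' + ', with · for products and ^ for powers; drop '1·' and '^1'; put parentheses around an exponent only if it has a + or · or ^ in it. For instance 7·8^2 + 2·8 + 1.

(0) 7|_4 = 4 + 3 ↦ 5 + 3|_5 = 8 ⇒ 7
(1) 7|_5 = 5 + 2 ↦ 6 + 2|_6 = 8 ⇒ 7
(2) 7|_6 = 6 + 1 ↦ 7 + 1|_7 = 8 ⇒ 7
(3) 7|_7 = 7 ↦ 8|_8 = 8 ⇒ 7
(4) 7|_8 = 7 ↦ 7|_9 = 7 ⇒ 6

7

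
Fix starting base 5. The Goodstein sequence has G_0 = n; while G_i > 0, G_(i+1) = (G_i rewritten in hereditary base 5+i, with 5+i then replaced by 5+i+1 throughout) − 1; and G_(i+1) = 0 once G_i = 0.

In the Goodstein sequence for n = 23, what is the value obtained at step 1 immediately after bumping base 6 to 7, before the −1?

30

(0) 23|_5 = 4·5 + 3 ↦ 4·6 + 3|_6 = 27 ⇒ 26
(1) 26|_6 = 4·6 + 2 ↦ 4·7 + 2|_7 = 30 ⇒ 29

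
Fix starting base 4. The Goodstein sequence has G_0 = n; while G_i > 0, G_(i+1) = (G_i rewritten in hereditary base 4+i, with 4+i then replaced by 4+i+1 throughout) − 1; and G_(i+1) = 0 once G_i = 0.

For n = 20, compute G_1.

20 —HB4→ 4^2 + 4 —bump→ 5^2 + 5 = 30 —(−1)→ 29
29 —HB5→ 5^2 + 4 —bump→ 6^2 + 4 = 40 —(−1)→ 39

29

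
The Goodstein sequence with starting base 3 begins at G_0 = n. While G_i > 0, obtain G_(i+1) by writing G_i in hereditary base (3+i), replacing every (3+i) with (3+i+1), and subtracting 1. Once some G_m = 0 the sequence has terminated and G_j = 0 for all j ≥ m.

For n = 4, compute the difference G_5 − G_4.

-1

G_0 = 4. HB_3(4) = 3 + 1. Bump = 5. G_1 = 4.
G_1 = 4. HB_4(4) = 4. Bump = 5. G_2 = 4.
G_2 = 4. HB_5(4) = 4. Bump = 4. G_3 = 3.
G_3 = 3. HB_6(3) = 3. Bump = 3. G_4 = 2.
G_4 = 2. HB_7(2) = 2. Bump = 2. G_5 = 1.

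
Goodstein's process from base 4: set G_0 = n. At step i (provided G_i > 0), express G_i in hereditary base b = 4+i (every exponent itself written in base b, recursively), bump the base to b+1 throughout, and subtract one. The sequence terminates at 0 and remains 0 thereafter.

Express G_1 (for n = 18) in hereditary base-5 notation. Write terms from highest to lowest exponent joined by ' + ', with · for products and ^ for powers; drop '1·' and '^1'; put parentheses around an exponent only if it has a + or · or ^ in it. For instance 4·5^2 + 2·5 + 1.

[0] 18 ≡ 4^2 + 2 (base 4). Lift 5: 27. −1: 26.
[1] 26 ≡ 5^2 + 1 (base 5). Lift 6: 37. −1: 36.

5^2 + 1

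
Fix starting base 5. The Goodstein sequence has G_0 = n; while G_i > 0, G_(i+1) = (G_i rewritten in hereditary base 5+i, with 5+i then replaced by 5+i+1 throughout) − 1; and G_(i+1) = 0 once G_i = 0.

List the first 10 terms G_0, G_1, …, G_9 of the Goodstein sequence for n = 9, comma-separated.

9, 9, 9, 9, 9, 9, 8, 7, 6, 5

(0) 9|_5 = 5 + 4 ↦ 6 + 4|_6 = 10 ⇒ 9
(1) 9|_6 = 6 + 3 ↦ 7 + 3|_7 = 10 ⇒ 9
(2) 9|_7 = 7 + 2 ↦ 8 + 2|_8 = 10 ⇒ 9
(3) 9|_8 = 8 + 1 ↦ 9 + 1|_9 = 10 ⇒ 9
(4) 9|_9 = 9 ↦ 10|_10 = 10 ⇒ 9
(5) 9|_10 = 9 ↦ 9|_11 = 9 ⇒ 8
(6) 8|_11 = 8 ↦ 8|_12 = 8 ⇒ 7
(7) 7|_12 = 7 ↦ 7|_13 = 7 ⇒ 6
(8) 6|_13 = 6 ↦ 6|_14 = 6 ⇒ 5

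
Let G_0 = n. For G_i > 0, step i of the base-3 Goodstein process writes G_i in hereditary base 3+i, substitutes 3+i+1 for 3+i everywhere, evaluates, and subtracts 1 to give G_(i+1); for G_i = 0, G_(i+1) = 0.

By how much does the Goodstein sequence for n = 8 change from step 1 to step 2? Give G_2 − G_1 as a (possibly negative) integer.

G_0 = 8. HB_3(8) = 2·3 + 2. Bump = 10. G_1 = 9.
G_1 = 9. HB_4(9) = 2·4 + 1. Bump = 11. G_2 = 10.

1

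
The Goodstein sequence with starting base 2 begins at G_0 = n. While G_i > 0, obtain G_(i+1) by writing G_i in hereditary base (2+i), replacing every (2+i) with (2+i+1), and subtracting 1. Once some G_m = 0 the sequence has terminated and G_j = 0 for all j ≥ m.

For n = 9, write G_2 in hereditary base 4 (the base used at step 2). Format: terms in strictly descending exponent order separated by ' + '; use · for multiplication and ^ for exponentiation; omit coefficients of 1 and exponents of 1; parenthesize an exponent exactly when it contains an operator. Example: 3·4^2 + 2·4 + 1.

i=0: 9 = 2^(2 + 1) + 1 (b=2); 2→3: 3^(3 + 1) + 1 = 82; 82−1 = 81
i=1: 81 = 3^(3 + 1) (b=3); 3→4: 4^(4 + 1) = 1024; 1024−1 = 1023

3·4^4 + 3·4^3 + 3·4^2 + 3·4 + 3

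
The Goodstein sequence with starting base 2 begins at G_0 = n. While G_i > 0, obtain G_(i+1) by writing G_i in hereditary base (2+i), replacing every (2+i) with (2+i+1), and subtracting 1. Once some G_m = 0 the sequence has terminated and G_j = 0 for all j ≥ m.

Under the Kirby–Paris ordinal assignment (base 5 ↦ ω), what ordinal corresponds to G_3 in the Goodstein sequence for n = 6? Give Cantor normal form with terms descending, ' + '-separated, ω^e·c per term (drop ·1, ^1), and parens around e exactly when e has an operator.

ω^ω

6 —HB2→ 2^2 + 2 —bump→ 3^3 + 3 = 30 —(−1)→ 29
29 —HB3→ 3^3 + 2 —bump→ 4^4 + 2 = 258 —(−1)→ 257
257 —HB4→ 4^4 + 1 —bump→ 5^5 + 1 = 3126 —(−1)→ 3125
3125 —HB5→ 5^5 —bump→ 6^6 = 46656 —(−1)→ 46655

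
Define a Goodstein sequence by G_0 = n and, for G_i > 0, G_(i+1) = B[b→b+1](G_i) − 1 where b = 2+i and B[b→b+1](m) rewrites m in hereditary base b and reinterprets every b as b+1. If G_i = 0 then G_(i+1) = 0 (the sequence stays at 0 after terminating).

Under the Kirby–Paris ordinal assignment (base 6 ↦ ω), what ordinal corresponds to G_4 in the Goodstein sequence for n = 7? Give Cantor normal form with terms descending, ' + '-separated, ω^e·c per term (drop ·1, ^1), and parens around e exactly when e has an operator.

i=0: 7 = 2^2 + 2 + 1 (b=2); 2→3: 3^3 + 3 + 1 = 31; 31−1 = 30
i=1: 30 = 3^3 + 3 (b=3); 3→4: 4^4 + 4 = 260; 260−1 = 259
i=2: 259 = 4^4 + 3 (b=4); 4→5: 5^5 + 3 = 3128; 3128−1 = 3127
i=3: 3127 = 5^5 + 2 (b=5); 5→6: 6^6 + 2 = 46658; 46658−1 = 46657
i=4: 46657 = 6^6 + 1 (b=6); 6→7: 7^7 + 1 = 823544; 823544−1 = 823543

ω^ω + 1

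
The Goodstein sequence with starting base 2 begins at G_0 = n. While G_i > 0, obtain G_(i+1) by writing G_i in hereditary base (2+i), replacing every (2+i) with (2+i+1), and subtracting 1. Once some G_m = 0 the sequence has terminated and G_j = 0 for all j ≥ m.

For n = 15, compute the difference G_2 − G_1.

base 2: 15 = 2^(2 + 1) + 2^2 + 2 + 1; at 3: 3^(3 + 1) + 3^3 + 3 + 1 = 112; next = 111
base 3: 111 = 3^(3 + 1) + 3^3 + 3; at 4: 4^(4 + 1) + 4^4 + 4 = 1284; next = 1283

1172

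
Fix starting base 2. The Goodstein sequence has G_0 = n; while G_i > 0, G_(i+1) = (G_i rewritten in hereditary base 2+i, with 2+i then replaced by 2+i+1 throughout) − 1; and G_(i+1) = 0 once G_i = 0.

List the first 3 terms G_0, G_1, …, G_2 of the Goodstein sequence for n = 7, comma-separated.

base 2: 7 = 2^2 + 2 + 1; at 3: 3^3 + 3 + 1 = 31; next = 30
base 3: 30 = 3^3 + 3; at 4: 4^4 + 4 = 260; next = 259

7, 30, 259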